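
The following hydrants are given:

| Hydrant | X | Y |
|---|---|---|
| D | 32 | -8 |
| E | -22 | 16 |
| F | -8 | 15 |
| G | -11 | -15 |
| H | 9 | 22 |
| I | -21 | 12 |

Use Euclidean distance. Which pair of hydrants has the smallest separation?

Pairwise distances:
D–E: √((-54)² + (24)²) = √(2916.0000 + 576.0000) = 59.09
D–F: √((-40)² + (23)²) = √(1600.0000 + 529.0000) = 46.14
D–G: √((-43)² + (-7)²) = √(1849.0000 + 49.0000) = 43.57
D–H: √((-23)² + (30)²) = √(529.0000 + 900.0000) = 37.80
D–I: √((-53)² + (20)²) = √(2809.0000 + 400.0000) = 56.65
E–F: √((14)² + (-1)²) = √(196.0000 + 1.0000) = 14.04
E–G: √((11)² + (-31)²) = √(121.0000 + 961.0000) = 32.89
E–H: √((31)² + (6)²) = √(961.0000 + 36.0000) = 31.58
E–I: √((1)² + (-4)²) = √(1.0000 + 16.0000) = 4.12
F–G: √((-3)² + (-30)²) = √(9.0000 + 900.0000) = 30.15
F–H: √((17)² + (7)²) = √(289.0000 + 49.0000) = 18.38
F–I: √((-13)² + (-3)²) = √(169.0000 + 9.0000) = 13.34
G–H: √((20)² + (37)²) = √(400.0000 + 1369.0000) = 42.06
G–I: √((-10)² + (27)²) = √(100.0000 + 729.0000) = 28.79
H–I: √((-30)² + (-10)²) = √(900.0000 + 100.0000) = 31.62
Closest pair: E–I at 4.12.

E and I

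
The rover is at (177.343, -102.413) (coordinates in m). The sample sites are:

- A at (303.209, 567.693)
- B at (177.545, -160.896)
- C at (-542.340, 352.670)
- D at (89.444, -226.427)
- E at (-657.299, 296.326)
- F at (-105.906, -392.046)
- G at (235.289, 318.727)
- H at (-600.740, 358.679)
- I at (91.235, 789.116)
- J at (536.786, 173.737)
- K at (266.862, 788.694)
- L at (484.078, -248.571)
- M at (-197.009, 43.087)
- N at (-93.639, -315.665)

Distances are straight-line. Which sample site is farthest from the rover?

Distances from (177.343, -102.413):
A: 681.824 m
B: 58.483 m
C: 851.495 m
D: 152.006 m
E: 924.997 m
F: 405.114 m
G: 425.108 m
H: 904.444 m
I: 895.678 m
J: 453.275 m
K: 895.592 m
L: 339.777 m
M: 401.634 m
N: 344.830 m
Maximum: E at 924.997 m.

E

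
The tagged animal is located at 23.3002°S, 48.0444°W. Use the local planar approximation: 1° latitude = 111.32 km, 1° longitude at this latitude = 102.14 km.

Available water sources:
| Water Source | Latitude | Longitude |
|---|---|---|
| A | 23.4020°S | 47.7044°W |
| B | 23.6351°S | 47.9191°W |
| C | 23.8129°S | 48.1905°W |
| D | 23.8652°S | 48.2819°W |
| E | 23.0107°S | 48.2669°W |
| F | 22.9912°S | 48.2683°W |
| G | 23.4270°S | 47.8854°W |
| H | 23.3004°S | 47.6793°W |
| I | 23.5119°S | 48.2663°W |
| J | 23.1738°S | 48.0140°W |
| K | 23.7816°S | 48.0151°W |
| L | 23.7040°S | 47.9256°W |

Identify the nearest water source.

J

Distances from 23.3002°S, 48.0444°W:
A: 36.5298 km
B: 39.4166 km
C: 58.9924 km
D: 67.4118 km
E: 39.4343 km
F: 41.3063 km
G: 21.5172 km
H: 37.2913 km
I: 32.6967 km
J: 14.4094 km
K: 53.6729 km
L: 46.5600 km
Minimum: J at 14.4094 km.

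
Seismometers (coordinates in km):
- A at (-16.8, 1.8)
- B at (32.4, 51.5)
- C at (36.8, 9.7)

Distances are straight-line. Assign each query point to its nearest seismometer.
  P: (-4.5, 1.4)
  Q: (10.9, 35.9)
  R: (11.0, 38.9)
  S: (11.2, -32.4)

P→A; Q→B; R→B; S→A

P at (-4.5, 1.4):
  A: 12.3 km
  B: 62.2 km
  C: 42.1 km
  → nearest: A (12.3 km)
Q at (10.9, 35.9):
  A: 43.9 km
  B: 26.6 km
  C: 36.8 km
  → nearest: B (26.6 km)
R at (11.0, 38.9):
  A: 46.4 km
  B: 24.8 km
  C: 39.0 km
  → nearest: B (24.8 km)
S at (11.2, -32.4):
  A: 44.2 km
  B: 86.5 km
  C: 49.3 km
  → nearest: A (44.2 km)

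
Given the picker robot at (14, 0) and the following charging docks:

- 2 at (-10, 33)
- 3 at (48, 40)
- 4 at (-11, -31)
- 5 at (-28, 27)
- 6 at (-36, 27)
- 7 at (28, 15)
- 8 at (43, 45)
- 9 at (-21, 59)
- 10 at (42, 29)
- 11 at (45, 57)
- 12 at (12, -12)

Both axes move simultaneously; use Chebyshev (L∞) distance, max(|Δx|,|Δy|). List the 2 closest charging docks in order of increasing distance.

12, 7

Distances from (14, 0):
2: max(|-24|, |33|) = 33
3: max(|34|, |40|) = 40
4: max(|-25|, |-31|) = 31
5: max(|-42|, |27|) = 42
6: max(|-50|, |27|) = 50
7: max(|14|, |15|) = 15
8: max(|29|, |45|) = 45
9: max(|-35|, |59|) = 59
10: max(|28|, |29|) = 29
11: max(|31|, |57|) = 57
12: max(|-2|, |-12|) = 12
Sorted: 12 (12) < 7 (15) < 10 (29) < 4 (31) < …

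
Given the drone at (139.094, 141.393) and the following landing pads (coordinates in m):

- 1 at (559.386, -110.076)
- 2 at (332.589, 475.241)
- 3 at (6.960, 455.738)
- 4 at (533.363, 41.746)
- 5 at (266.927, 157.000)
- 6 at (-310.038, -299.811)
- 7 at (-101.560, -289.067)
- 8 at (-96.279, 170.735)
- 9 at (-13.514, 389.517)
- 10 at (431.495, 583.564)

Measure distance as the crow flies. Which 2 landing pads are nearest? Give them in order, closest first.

Distances from (139.094, 141.393):
1: 489.778 m
2: 385.869 m
3: 340.987 m
4: 406.666 m
5: 128.782 m
6: 629.588 m
7: 493.163 m
8: 237.195 m
9: 291.298 m
10: 530.107 m
Sorted: 5 (128.782 m) < 8 (237.195 m) < 9 (291.298 m) < 3 (340.987 m) < …

5, 8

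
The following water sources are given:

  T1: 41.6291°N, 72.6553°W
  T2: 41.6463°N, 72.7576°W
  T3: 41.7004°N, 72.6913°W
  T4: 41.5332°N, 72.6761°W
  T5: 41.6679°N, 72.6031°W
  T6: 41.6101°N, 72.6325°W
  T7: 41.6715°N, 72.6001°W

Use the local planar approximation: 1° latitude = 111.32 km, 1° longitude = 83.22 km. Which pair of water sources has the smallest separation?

T5 and T7

Pairwise distances:
T1–T2: 8.7261 km
T1–T3: 8.4837 km
T1–T4: 10.8150 km
T1–T5: 6.1259 km
T1–T6: 2.8414 km
T1–T7: 6.5864 km
T2–T3: 8.1677 km
T2–T4: 14.3009 km
T2–T5: 13.0804 km
T2–T6: 11.1635 km
T2–T7: 13.4040 km
T3–T4: 18.6556 km
T3–T5: 8.1832 km
T3–T6: 11.1800 km
T3–T7: 8.2434 km
T4–T5: 16.1787 km
T4–T6: 9.2977 km
T4–T7: 16.6441 km
T5–T6: 6.8838 km
T5–T7: 0.4722 km
T6–T7: 7.3477 km
Closest pair: T5–T7 at 0.4722 km.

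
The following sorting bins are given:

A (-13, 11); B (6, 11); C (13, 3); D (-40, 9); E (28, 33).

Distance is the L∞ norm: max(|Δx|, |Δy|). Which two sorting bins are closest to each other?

Pairwise distances:
A–B: 19
A–C: 26
A–D: 27
A–E: 41
B–C: 8
B–D: 46
B–E: 22
C–D: 53
C–E: 30
D–E: 68
Closest pair: B–C at 8.

B and C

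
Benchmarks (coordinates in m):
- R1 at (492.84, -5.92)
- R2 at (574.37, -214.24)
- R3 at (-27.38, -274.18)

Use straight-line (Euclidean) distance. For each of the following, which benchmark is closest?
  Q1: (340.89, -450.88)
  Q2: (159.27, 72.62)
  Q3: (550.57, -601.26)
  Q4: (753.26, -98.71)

Q1 at (340.89, -450.88):
  R1: √((151.95)² + (444.96)²) = √(23088.8025 + 197989.4016) = 470.19 m
  R2: √((233.48)² + (236.64)²) = √(54512.9104 + 55998.4896) = 332.43 m
  R3: √((-368.27)² + (176.70)²) = √(135622.7929 + 31222.8900) = 408.47 m
  → nearest: R2 (332.43 m)
Q2 at (159.27, 72.62):
  R1: √((333.57)² + (-78.54)²) = √(111268.9449 + 6168.5316) = 342.69 m
  R2: √((415.10)² + (-286.86)²) = √(172308.0100 + 82288.6596) = 504.58 m
  R3: √((-186.65)² + (-346.80)²) = √(34838.2225 + 120270.2400) = 393.84 m
  → nearest: R1 (342.69 m)
Q3 at (550.57, -601.26):
  R1: √((-57.73)² + (595.34)²) = √(3332.7529 + 354429.7156) = 598.13 m
  R2: √((23.80)² + (387.02)²) = √(566.4400 + 149784.4804) = 387.75 m
  R3: √((-577.95)² + (327.08)²) = √(334026.2025 + 106981.3264) = 664.08 m
  → nearest: R2 (387.75 m)
Q4 at (753.26, -98.71):
  R1: √((-260.42)² + (92.79)²) = √(67818.5764 + 8609.9841) = 276.46 m
  R2: √((-178.89)² + (-115.53)²) = √(32001.6321 + 13347.1809) = 212.95 m
  R3: √((-780.64)² + (-175.47)²) = √(609398.8096 + 30789.7209) = 800.12 m
  → nearest: R2 (212.95 m)

Q1→R2; Q2→R1; Q3→R2; Q4→R2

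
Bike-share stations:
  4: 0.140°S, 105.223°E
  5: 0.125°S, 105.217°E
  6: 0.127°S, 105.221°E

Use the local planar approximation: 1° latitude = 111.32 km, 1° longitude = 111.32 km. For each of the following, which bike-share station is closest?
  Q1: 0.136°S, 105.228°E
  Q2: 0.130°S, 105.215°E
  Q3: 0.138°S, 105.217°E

Q1 at 0.136°S, 105.228°E:
  4: √((-0.004·111.32)² + (-0.005·111.32)²) = √(0.19827 + 0.30980) = 0.713 km
  5: √((0.011·111.32)² + (-0.011·111.32)²) = √(1.49945 + 1.49945) = 1.732 km
  6: √((0.009·111.32)² + (-0.007·111.32)²) = √(1.00376 + 0.60721) = 1.269 km
  → nearest: 4 (0.713 km)
Q2 at 0.130°S, 105.215°E:
  4: √((-0.010·111.32)² + (0.008·111.32)²) = √(1.23921 + 0.79310) = 1.426 km
  5: √((0.005·111.32)² + (0.002·111.32)²) = √(0.30980 + 0.04957) = 0.599 km
  6: √((0.003·111.32)² + (0.006·111.32)²) = √(0.11153 + 0.44612) = 0.747 km
  → nearest: 5 (0.599 km)
Q3 at 0.138°S, 105.217°E:
  4: √((-0.002·111.32)² + (0.006·111.32)²) = √(0.04957 + 0.44612) = 0.704 km
  5: √((0.013·111.32)² + (0.000·111.32)²) = √(2.09427 + 0.00000) = 1.447 km
  6: √((0.011·111.32)² + (0.004·111.32)²) = √(1.49945 + 0.19827) = 1.303 km
  → nearest: 4 (0.704 km)

Q1→4; Q2→5; Q3→4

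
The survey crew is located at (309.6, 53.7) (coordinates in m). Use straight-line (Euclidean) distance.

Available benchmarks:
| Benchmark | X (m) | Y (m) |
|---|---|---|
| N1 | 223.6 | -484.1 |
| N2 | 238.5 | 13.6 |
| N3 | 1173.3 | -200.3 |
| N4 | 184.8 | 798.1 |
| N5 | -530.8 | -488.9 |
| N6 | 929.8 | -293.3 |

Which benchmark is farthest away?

Distances from (309.6, 53.7):
N1: √((-86.0)² + (-537.8)²) = √(7396.000 + 289228.840) = 544.6 m
N2: √((-71.1)² + (-40.1)²) = √(5055.210 + 1608.010) = 81.6 m
N3: √((863.7)² + (-254.0)²) = √(745977.690 + 64516.000) = 900.3 m
N4: √((-124.8)² + (744.4)²) = √(15575.040 + 554131.360) = 754.8 m
N5: √((-840.4)² + (-542.6)²) = √(706272.160 + 294414.760) = 1000.3 m
N6: √((620.2)² + (-347.0)²) = √(384648.040 + 120409.000) = 710.7 m
Maximum: N5 at 1000.3 m.

N5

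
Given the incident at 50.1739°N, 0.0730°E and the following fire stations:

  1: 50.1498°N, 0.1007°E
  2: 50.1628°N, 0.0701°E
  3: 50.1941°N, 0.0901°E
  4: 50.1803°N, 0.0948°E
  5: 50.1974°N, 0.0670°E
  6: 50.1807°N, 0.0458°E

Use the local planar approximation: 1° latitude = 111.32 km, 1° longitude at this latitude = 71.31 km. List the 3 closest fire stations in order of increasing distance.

2, 4, 6

Distances from 50.1739°N, 0.0730°E:
1: 3.3316 km
2: 1.2528 km
3: 2.5580 km
4: 1.7100 km
5: 2.6508 km
6: 2.0821 km
Sorted: 2 (1.2528 km) < 4 (1.7100 km) < 6 (2.0821 km) < 3 (2.5580 km) < 5 (2.6508 km) < …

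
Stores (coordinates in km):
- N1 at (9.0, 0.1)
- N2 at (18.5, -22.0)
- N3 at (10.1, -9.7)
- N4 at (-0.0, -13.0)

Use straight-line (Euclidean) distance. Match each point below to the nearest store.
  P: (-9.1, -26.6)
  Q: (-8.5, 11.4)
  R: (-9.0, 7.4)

P→N4; Q→N1; R→N1

P at (-9.1, -26.6):
  N1: √((18.1)² + (26.7)²) = √(327.6100 + 712.8900) = 32.26 km
  N2: √((27.6)² + (4.6)²) = √(761.7600 + 21.1600) = 27.98 km
  N3: √((19.2)² + (16.9)²) = √(368.6400 + 285.6100) = 25.58 km
  N4: √((9.1)² + (13.6)²) = √(82.8100 + 184.9600) = 16.36 km
  → nearest: N4 (16.36 km)
Q at (-8.5, 11.4):
  N1: √((17.5)² + (-11.3)²) = √(306.2500 + 127.6900) = 20.83 km
  N2: √((27.0)² + (-33.4)²) = √(729.0000 + 1115.5600) = 42.95 km
  N3: √((18.6)² + (-21.1)²) = √(345.9600 + 445.2100) = 28.13 km
  N4: √((8.5)² + (-24.4)²) = √(72.2500 + 595.3600) = 25.84 km
  → nearest: N1 (20.83 km)
R at (-9.0, 7.4):
  N1: √((18.0)² + (-7.3)²) = √(324.0000 + 53.2900) = 19.42 km
  N2: √((27.5)² + (-29.4)²) = √(756.2500 + 864.3600) = 40.26 km
  N3: √((19.1)² + (-17.1)²) = √(364.8100 + 292.4100) = 25.64 km
  N4: √((9.0)² + (-20.4)²) = √(81.0000 + 416.1600) = 22.30 km
  → nearest: N1 (19.42 km)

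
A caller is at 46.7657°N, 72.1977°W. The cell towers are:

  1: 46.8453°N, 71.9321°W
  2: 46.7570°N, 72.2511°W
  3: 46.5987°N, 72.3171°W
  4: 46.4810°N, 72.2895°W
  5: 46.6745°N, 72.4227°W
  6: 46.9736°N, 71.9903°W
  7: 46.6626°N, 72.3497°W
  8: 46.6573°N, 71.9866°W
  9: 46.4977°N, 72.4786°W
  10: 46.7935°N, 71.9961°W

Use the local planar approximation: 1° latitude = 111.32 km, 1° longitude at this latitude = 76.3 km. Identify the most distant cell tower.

9

Distances from 46.7657°N, 72.1977°W:
1: √((0.0796·111.32)² + (0.2656·76.3)²) = √(78.518597 + 410.681573) = 22.1179 km
2: √((-0.0087·111.32)² + (-0.0534·76.3)²) = √(0.937961 + 16.600898) = 4.1879 km
3: √((-0.1670·111.32)² + (-0.1194·76.3)²) = √(345.604459 + 82.996108) = 20.7027 km
4: √((-0.2847·111.32)² + (-0.0918·76.3)²) = √(1004.433825 + 49.060779) = 32.4576 km
5: √((-0.0912·111.32)² + (-0.2250·76.3)²) = √(103.070901 + 294.723056) = 19.9448 km
6: √((0.2079·111.32)² + (0.2074·76.3)²) = √(535.618260 + 250.418598) = 28.0363 km
7: √((-0.1031·111.32)² + (-0.1520·76.3)²) = √(131.723641 + 134.504326) = 16.3165 km
8: √((-0.1084·111.32)² + (0.2111·76.3)²) = √(145.614613 + 259.433194) = 20.1258 km
9: √((-0.2680·111.32)² + (-0.2809·76.3)²) = √(890.053236 + 459.359343) = 36.7344 km
10: √((0.0278·111.32)² + (0.2016·76.3)²) = √(9.577143 + 236.608385) = 15.6903 km
Maximum: 9 at 36.7344 km.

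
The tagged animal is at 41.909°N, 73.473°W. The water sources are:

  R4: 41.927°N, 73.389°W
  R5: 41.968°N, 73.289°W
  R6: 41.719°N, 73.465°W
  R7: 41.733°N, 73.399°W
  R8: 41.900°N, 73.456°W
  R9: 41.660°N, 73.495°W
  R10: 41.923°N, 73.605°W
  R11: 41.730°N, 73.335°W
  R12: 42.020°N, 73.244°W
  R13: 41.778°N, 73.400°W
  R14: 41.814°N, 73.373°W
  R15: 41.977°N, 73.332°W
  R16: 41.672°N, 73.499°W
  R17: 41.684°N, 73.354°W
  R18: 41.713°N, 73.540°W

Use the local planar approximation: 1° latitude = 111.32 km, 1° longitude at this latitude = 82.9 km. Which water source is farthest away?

Distances from 41.909°N, 73.473°W:
R4: 7.246 km
R5: 16.608 km
R6: 21.161 km
R7: 20.530 km
R8: 1.729 km
R9: 27.779 km
R10: 11.053 km
R11: 22.977 km
R12: 22.651 km
R13: 15.789 km
R14: 13.437 km
R15: 13.926 km
R16: 26.471 km
R17: 26.920 km
R18: 22.515 km
Maximum: R9 at 27.779 km.

R9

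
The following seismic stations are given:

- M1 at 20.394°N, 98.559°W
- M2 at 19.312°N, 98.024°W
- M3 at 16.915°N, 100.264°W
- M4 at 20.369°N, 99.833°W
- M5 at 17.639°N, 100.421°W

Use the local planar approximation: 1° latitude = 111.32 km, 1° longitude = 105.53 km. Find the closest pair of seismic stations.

Pairwise distances:
M1–M2: 133.024 km
M1–M3: 427.039 km
M1–M4: 134.474 km
M1–M5: 364.236 km
M2–M3: 356.482 km
M2–M4: 224.253 km
M2–M5: 314.120 km
M3–M4: 387.180 km
M3–M5: 82.281 km
M4–M5: 310.174 km
Closest pair: M3–M5 at 82.281 km.

M3 and M5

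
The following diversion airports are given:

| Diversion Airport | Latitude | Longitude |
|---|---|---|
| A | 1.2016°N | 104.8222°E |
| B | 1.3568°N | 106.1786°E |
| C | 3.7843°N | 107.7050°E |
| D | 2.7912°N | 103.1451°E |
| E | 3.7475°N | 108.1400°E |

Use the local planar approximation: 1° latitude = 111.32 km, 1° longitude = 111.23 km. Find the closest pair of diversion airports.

Pairwise distances:
C–E: 48.5582 km
A–B: 151.8584 km
A–D: 257.1214 km
B–C: 319.1389 km
B–E: 344.1268 km
B–D: 373.2915 km
A–C: 430.6724 km
A–E: 465.3071 km
C–D: 519.1062 km
D–E: 565.6898 km
Closest pair: C–E at 48.5582 km.

C and E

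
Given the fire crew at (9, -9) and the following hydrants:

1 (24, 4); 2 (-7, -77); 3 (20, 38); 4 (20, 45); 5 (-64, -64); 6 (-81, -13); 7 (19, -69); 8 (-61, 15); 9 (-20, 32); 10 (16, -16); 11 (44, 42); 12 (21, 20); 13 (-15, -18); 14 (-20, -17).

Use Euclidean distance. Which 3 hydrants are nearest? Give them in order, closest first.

Distances from (9, -9):
1: √((15)² + (13)²) = √(225.000 + 169.000) = 19.8
2: √((-16)² + (-68)²) = √(256.000 + 4624.000) = 69.9
3: √((11)² + (47)²) = √(121.000 + 2209.000) = 48.3
4: √((11)² + (54)²) = √(121.000 + 2916.000) = 55.1
5: √((-73)² + (-55)²) = √(5329.000 + 3025.000) = 91.4
6: √((-90)² + (-4)²) = √(8100.000 + 16.000) = 90.1
7: √((10)² + (-60)²) = √(100.000 + 3600.000) = 60.8
8: √((-70)² + (24)²) = √(4900.000 + 576.000) = 74.0
9: √((-29)² + (41)²) = √(841.000 + 1681.000) = 50.2
10: √((7)² + (-7)²) = √(49.000 + 49.000) = 9.9
11: √((35)² + (51)²) = √(1225.000 + 2601.000) = 61.9
12: √((12)² + (29)²) = √(144.000 + 841.000) = 31.4
13: √((-24)² + (-9)²) = √(576.000 + 81.000) = 25.6
14: √((-29)² + (-8)²) = √(841.000 + 64.000) = 30.1
Sorted: 10 (9.9) < 1 (19.8) < 13 (25.6) < 14 (30.1) < 12 (31.4) < …

10, 1, 13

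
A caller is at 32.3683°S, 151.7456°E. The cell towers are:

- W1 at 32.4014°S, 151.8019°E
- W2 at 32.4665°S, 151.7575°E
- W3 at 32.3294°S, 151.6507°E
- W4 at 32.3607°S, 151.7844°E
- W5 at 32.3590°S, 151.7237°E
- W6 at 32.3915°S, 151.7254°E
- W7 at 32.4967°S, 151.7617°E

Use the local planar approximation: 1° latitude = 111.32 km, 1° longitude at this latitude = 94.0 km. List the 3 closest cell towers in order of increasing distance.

W5, W6, W4

Distances from 32.3683°S, 151.7456°E:
W1: √((-0.0331·111.32)² + (0.0563·94.0)²) = √(13.576955 + 28.007381) = 6.4486 km
W2: √((-0.0982·111.32)² + (0.0119·94.0)²) = √(119.500403 + 1.251266) = 10.9887 km
W3: √((0.0389·111.32)² + (-0.0949·94.0)²) = √(18.751914 + 79.577104) = 9.9161 km
W4: √((0.0076·111.32)² + (0.0388·94.0)²) = √(0.715770 + 13.302068) = 3.7440 km
W5: √((0.0093·111.32)² + (-0.0219·94.0)²) = √(1.071796 + 4.237834) = 2.3043 km
W6: √((-0.0232·111.32)² + (-0.0202·94.0)²) = √(6.669947 + 3.605441) = 3.2055 km
W7: √((-0.1284·111.32)² + (0.0161·94.0)²) = √(204.303799 + 2.290380) = 14.3734 km
Sorted: W5 (2.3043 km) < W6 (3.2055 km) < W4 (3.7440 km) < W1 (6.4486 km) < W3 (9.9161 km) < …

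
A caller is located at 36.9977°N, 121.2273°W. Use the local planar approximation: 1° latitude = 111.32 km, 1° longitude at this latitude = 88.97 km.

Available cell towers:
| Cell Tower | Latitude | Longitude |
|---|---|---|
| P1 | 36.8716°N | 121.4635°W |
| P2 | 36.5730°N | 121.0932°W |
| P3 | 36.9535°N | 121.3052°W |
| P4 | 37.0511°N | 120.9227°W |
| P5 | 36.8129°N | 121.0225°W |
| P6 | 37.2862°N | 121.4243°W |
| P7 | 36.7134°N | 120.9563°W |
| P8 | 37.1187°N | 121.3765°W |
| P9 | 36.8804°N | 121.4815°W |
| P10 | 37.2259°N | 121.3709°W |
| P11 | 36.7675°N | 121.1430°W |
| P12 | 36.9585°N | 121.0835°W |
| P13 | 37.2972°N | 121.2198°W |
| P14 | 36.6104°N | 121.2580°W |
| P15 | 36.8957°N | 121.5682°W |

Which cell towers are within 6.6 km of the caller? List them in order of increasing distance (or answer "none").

Distances from 36.9977°N, 121.2273°W:
P1: √((-0.1261·111.32)² + (-0.2362·88.97)²) = √(197.050059 + 441.618205) = 25.2719 km
P2: √((-0.4247·111.32)² + (0.1341·88.97)²) = √(2235.171840 + 142.345826) = 48.7598 km
P3: √((-0.0442·111.32)² + (-0.0779·88.97)²) = √(24.209785 + 48.035476) = 8.4997 km
P4: √((0.0534·111.32)² + (0.3046·88.97)²) = √(35.336938 + 734.424200) = 27.7446 km
P5: √((-0.1848·111.32)² + (0.2048·88.97)²) = √(423.204551 + 332.006882) = 27.4811 km
P6: √((0.2885·111.32)² + (-0.1970·88.97)²) = √(1031.425894 + 307.198884) = 36.5872 km
P7: √((-0.2843·111.32)² + (0.2710·88.97)²) = √(1001.613374 + 581.334052) = 39.7863 km
P8: √((0.1210·111.32)² + (-0.1492·88.97)²) = √(181.433357 + 176.207678) = 18.9114 km
P9: √((-0.1173·111.32)² + (-0.2542·88.97)²) = √(170.507081 + 511.491326) = 26.1151 km
P10: √((0.2282·111.32)² + (-0.1436·88.97)²) = √(645.323790 + 163.228527) = 28.4351 km
P11: √((-0.2302·111.32)² + (0.0843·88.97)²) = √(656.684906 + 56.252565) = 26.7009 km
P12: √((-0.0392·111.32)² + (0.1438·88.97)²) = √(19.042262 + 163.683519) = 13.5176 km
P13: √((0.2995·111.32)² + (0.0075·88.97)²) = √(1111.578271 + 0.445256) = 33.3470 km
P14: √((-0.3873·111.32)² + (-0.0307·88.97)²) = √(1858.837346 + 7.460431) = 43.2007 km
P15: √((-0.1020·111.32)² + (-0.3409·88.97)²) = √(128.927850 + 919.901196) = 32.3856 km
Threshold 6.6 km: none within range.

none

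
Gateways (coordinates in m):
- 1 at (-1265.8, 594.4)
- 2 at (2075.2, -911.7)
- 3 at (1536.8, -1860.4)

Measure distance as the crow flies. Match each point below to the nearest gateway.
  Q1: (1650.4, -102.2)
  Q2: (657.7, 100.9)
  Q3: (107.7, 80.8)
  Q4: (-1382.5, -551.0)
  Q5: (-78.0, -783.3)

Q1 at (1650.4, -102.2):
  1: √((-2916.2)² + (696.6)²) = √(8504222.440 + 485251.560) = 2998.2 m
  2: √((424.8)² + (-809.5)²) = √(180455.040 + 655290.250) = 914.2 m
  3: √((-113.6)² + (-1758.2)²) = √(12904.960 + 3091267.240) = 1761.9 m
  → nearest: 2 (914.2 m)
Q2 at (657.7, 100.9):
  1: √((-1923.5)² + (493.5)²) = √(3699852.250 + 243542.250) = 1985.8 m
  2: √((1417.5)² + (-1012.6)²) = √(2009306.250 + 1025358.760) = 1742.0 m
  3: √((879.1)² + (-1961.3)²) = √(772816.810 + 3846697.690) = 2149.3 m
  → nearest: 2 (1742.0 m)
Q3 at (107.7, 80.8):
  1: √((-1373.5)² + (513.6)²) = √(1886502.250 + 263784.960) = 1466.4 m
  2: √((1967.5)² + (-992.5)²) = √(3871056.250 + 985056.250) = 2203.7 m
  3: √((1429.1)² + (-1941.2)²) = √(2042326.810 + 3768257.440) = 2410.5 m
  → nearest: 1 (1466.4 m)
Q4 at (-1382.5, -551.0):
  1: √((116.7)² + (1145.4)²) = √(13618.890 + 1311941.160) = 1151.3 m
  2: √((3457.7)² + (-360.7)²) = √(11955689.290 + 130104.490) = 3476.5 m
  3: √((2919.3)² + (-1309.4)²) = √(8522312.490 + 1714528.360) = 3199.5 m
  → nearest: 1 (1151.3 m)
Q5 at (-78.0, -783.3):
  1: √((-1187.8)² + (1377.7)²) = √(1410868.840 + 1898057.290) = 1819.0 m
  2: √((2153.2)² + (-128.4)²) = √(4636270.240 + 16486.560) = 2157.0 m
  3: √((1614.8)² + (-1077.1)²) = √(2607579.040 + 1160144.410) = 1941.1 m
  → nearest: 1 (1819.0 m)

Q1→2; Q2→2; Q3→1; Q4→1; Q5→1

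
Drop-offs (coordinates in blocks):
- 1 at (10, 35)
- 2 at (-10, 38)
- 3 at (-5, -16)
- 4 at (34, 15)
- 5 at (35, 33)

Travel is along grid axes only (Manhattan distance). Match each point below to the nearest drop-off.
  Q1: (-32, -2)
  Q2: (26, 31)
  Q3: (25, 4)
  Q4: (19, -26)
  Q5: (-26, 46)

Q1 at (-32, -2):
  1: 79 blocks
  2: 62 blocks
  3: 41 blocks
  4: 83 blocks
  5: 102 blocks
  → nearest: 3 (41 blocks)
Q2 at (26, 31):
  1: 20 blocks
  2: 43 blocks
  3: 78 blocks
  4: 24 blocks
  5: 11 blocks
  → nearest: 5 (11 blocks)
Q3 at (25, 4):
  1: 46 blocks
  2: 69 blocks
  3: 50 blocks
  4: 20 blocks
  5: 39 blocks
  → nearest: 4 (20 blocks)
Q4 at (19, -26):
  1: 70 blocks
  2: 93 blocks
  3: 34 blocks
  4: 56 blocks
  5: 75 blocks
  → nearest: 3 (34 blocks)
Q5 at (-26, 46):
  1: 47 blocks
  2: 24 blocks
  3: 83 blocks
  4: 91 blocks
  5: 74 blocks
  → nearest: 2 (24 blocks)

Q1→3; Q2→5; Q3→4; Q4→3; Q5→2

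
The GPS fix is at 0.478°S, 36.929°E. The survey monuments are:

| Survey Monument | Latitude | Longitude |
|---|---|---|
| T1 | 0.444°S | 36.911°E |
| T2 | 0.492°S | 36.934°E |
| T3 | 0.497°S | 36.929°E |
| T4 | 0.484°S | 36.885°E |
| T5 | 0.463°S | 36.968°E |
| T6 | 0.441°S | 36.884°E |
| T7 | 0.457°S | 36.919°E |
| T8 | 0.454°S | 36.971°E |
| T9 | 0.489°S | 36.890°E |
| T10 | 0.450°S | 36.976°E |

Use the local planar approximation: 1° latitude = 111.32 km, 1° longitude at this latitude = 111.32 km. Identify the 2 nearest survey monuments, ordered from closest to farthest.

Distances from 0.478°S, 36.929°E:
T1: √((0.034·111.32)² + (-0.018·111.32)²) = √(14.32532 + 4.01505) = 4.283 km
T2: √((-0.014·111.32)² + (0.005·111.32)²) = √(2.42886 + 0.30980) = 1.655 km
T3: √((-0.019·111.32)² + (0.000·111.32)²) = √(4.47356 + 0.00000) = 2.115 km
T4: √((-0.006·111.32)² + (-0.044·111.32)²) = √(0.44612 + 23.99119) = 4.943 km
T5: √((0.015·111.32)² + (0.039·111.32)²) = √(2.78823 + 18.84845) = 4.652 km
T6: √((0.037·111.32)² + (-0.045·111.32)²) = √(16.96484 + 25.09409) = 6.485 km
T7: √((0.021·111.32)² + (-0.010·111.32)²) = √(5.46493 + 1.23921) = 2.589 km
T8: √((0.024·111.32)² + (0.042·111.32)²) = √(7.13787 + 21.85974) = 5.385 km
T9: √((-0.011·111.32)² + (-0.039·111.32)²) = √(1.49945 + 18.84845) = 4.511 km
T10: √((0.028·111.32)² + (0.047·111.32)²) = √(9.71544 + 27.37424) = 6.090 km
Sorted: T2 (1.655 km) < T3 (2.115 km) < T7 (2.589 km) < T1 (4.283 km) < …

T2, T3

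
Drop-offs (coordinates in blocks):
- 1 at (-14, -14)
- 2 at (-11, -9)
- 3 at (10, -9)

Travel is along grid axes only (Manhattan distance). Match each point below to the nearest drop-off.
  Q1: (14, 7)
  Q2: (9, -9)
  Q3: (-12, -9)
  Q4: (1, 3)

Q1 at (14, 7):
  1: 49 blocks
  2: 41 blocks
  3: 20 blocks
  → nearest: 3 (20 blocks)
Q2 at (9, -9):
  1: 28 blocks
  2: 20 blocks
  3: 1 blocks
  → nearest: 3 (1 blocks)
Q3 at (-12, -9):
  1: 7 blocks
  2: 1 blocks
  3: 22 blocks
  → nearest: 2 (1 blocks)
Q4 at (1, 3):
  1: 32 blocks
  2: 24 blocks
  3: 21 blocks
  → nearest: 3 (21 blocks)

Q1→3; Q2→3; Q3→2; Q4→3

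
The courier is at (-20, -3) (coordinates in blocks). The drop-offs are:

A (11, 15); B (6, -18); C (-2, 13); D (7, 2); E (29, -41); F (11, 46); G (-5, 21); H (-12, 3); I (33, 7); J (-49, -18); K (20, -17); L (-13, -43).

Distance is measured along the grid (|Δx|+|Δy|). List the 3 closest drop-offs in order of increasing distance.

H, D, C

Distances from (-20, -3):
A: 49 blocks
B: 41 blocks
C: 34 blocks
D: 32 blocks
E: 87 blocks
F: 80 blocks
G: 39 blocks
H: 14 blocks
I: 63 blocks
J: 44 blocks
K: 54 blocks
L: 47 blocks
Sorted: H (14 blocks) < D (32 blocks) < C (34 blocks) < G (39 blocks) < B (41 blocks) < …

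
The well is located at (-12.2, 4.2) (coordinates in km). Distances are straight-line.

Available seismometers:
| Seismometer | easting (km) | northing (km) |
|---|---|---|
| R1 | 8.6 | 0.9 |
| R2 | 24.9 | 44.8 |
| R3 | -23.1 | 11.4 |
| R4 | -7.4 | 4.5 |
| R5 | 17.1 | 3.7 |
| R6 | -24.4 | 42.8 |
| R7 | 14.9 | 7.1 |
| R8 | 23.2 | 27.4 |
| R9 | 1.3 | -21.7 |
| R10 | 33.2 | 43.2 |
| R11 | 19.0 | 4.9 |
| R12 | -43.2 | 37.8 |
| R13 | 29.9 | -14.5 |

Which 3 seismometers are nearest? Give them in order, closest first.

R4, R3, R1

Distances from (-12.2, 4.2):
R1: √((20.8)² + (-3.3)²) = √(432.640 + 10.890) = 21.1 km
R2: √((37.1)² + (40.6)²) = √(1376.410 + 1648.360) = 55.0 km
R3: √((-10.9)² + (7.2)²) = √(118.810 + 51.840) = 13.1 km
R4: √((4.8)² + (0.3)²) = √(23.040 + 0.090) = 4.8 km
R5: √((29.3)² + (-0.5)²) = √(858.490 + 0.250) = 29.3 km
R6: √((-12.2)² + (38.6)²) = √(148.840 + 1489.960) = 40.5 km
R7: √((27.1)² + (2.9)²) = √(734.410 + 8.410) = 27.3 km
R8: √((35.4)² + (23.2)²) = √(1253.160 + 538.240) = 42.3 km
R9: √((13.5)² + (-25.9)²) = √(182.250 + 670.810) = 29.2 km
R10: √((45.4)² + (39.0)²) = √(2061.160 + 1521.000) = 59.9 km
R11: √((31.2)² + (0.7)²) = √(973.440 + 0.490) = 31.2 km
R12: √((-31.0)² + (33.6)²) = √(961.000 + 1128.960) = 45.7 km
R13: √((42.1)² + (-18.7)²) = √(1772.410 + 349.690) = 46.1 km
Sorted: R4 (4.8 km) < R3 (13.1 km) < R1 (21.1 km) < R7 (27.3 km) < R9 (29.2 km) < …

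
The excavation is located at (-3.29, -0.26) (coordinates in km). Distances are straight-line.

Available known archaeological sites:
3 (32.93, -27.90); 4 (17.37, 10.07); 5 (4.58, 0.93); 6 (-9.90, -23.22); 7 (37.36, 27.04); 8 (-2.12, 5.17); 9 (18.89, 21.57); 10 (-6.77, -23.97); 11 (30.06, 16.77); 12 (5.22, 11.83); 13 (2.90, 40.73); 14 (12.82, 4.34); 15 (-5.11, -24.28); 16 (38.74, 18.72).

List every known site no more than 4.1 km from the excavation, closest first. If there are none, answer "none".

Distances from (-3.29, -0.26):
3: √((36.22)² + (-27.64)²) = √(1311.8884 + 763.9696) = 45.56 km
4: √((20.66)² + (10.33)²) = √(426.8356 + 106.7089) = 23.10 km
5: √((7.87)² + (1.19)²) = √(61.9369 + 1.4161) = 7.96 km
6: √((-6.61)² + (-22.96)²) = √(43.6921 + 527.1616) = 23.89 km
7: √((40.65)² + (27.30)²) = √(1652.4225 + 745.2900) = 48.97 km
8: √((1.17)² + (5.43)²) = √(1.3689 + 29.4849) = 5.55 km
9: √((22.18)² + (21.83)²) = √(491.9524 + 476.5489) = 31.12 km
10: √((-3.48)² + (-23.71)²) = √(12.1104 + 562.1641) = 23.96 km
11: √((33.35)² + (17.03)²) = √(1112.2225 + 290.0209) = 37.45 km
12: √((8.51)² + (12.09)²) = √(72.4201 + 146.1681) = 14.78 km
13: √((6.19)² + (40.99)²) = √(38.3161 + 1680.1801) = 41.45 km
14: √((16.11)² + (4.60)²) = √(259.5321 + 21.1600) = 16.75 km
15: √((-1.82)² + (-24.02)²) = √(3.3124 + 576.9604) = 24.09 km
16: √((42.03)² + (18.98)²) = √(1766.5209 + 360.2404) = 46.12 km
Threshold 4.1 km: none within range.

none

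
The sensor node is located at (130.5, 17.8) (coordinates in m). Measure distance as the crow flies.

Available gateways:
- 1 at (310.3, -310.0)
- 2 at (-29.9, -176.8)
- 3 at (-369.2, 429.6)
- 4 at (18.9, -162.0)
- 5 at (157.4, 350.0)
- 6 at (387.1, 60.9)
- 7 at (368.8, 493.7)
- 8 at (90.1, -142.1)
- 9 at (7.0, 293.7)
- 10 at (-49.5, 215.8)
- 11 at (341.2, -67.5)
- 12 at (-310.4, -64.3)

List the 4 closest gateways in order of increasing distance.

8, 4, 11, 2

Distances from (130.5, 17.8):
1: √((179.8)² + (-327.8)²) = √(32328.040 + 107452.840) = 373.9 m
2: √((-160.4)² + (-194.6)²) = √(25728.160 + 37869.160) = 252.2 m
3: √((-499.7)² + (411.8)²) = √(249700.090 + 169579.240) = 647.5 m
4: √((-111.6)² + (-179.8)²) = √(12454.560 + 32328.040) = 211.6 m
5: √((26.9)² + (332.2)²) = √(723.610 + 110356.840) = 333.3 m
6: √((256.6)² + (43.1)²) = √(65843.560 + 1857.610) = 260.2 m
7: √((238.3)² + (475.9)²) = √(56786.890 + 226480.810) = 532.2 m
8: √((-40.4)² + (-159.9)²) = √(1632.160 + 25568.010) = 164.9 m
9: √((-123.5)² + (275.9)²) = √(15252.250 + 76120.810) = 302.3 m
10: √((-180.0)² + (198.0)²) = √(32400.000 + 39204.000) = 267.6 m
11: √((210.7)² + (-85.3)²) = √(44394.490 + 7276.090) = 227.3 m
12: √((-440.9)² + (-82.1)²) = √(194392.810 + 6740.410) = 448.5 m
Sorted: 8 (164.9 m) < 4 (211.6 m) < 11 (227.3 m) < 2 (252.2 m) < 6 (260.2 m) < 10 (267.6 m) < …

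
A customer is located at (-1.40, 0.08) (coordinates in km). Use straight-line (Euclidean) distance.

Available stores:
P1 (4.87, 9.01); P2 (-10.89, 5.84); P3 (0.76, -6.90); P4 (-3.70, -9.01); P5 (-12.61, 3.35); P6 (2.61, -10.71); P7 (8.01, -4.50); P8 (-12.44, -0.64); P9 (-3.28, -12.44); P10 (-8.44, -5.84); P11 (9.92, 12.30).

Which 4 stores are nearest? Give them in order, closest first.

P3, P10, P4, P7

Distances from (-1.40, 0.08):
P1: √((6.27)² + (8.93)²) = √(39.3129 + 79.7449) = 10.91 km
P2: √((-9.49)² + (5.76)²) = √(90.0601 + 33.1776) = 11.10 km
P3: √((2.16)² + (-6.98)²) = √(4.6656 + 48.7204) = 7.31 km
P4: √((-2.30)² + (-9.09)²) = √(5.2900 + 82.6281) = 9.38 km
P5: √((-11.21)² + (3.27)²) = √(125.6641 + 10.6929) = 11.68 km
P6: √((4.01)² + (-10.79)²) = √(16.0801 + 116.4241) = 11.51 km
P7: √((9.41)² + (-4.58)²) = √(88.5481 + 20.9764) = 10.47 km
P8: √((-11.04)² + (-0.72)²) = √(121.8816 + 0.5184) = 11.06 km
P9: √((-1.88)² + (-12.52)²) = √(3.5344 + 156.7504) = 12.66 km
P10: √((-7.04)² + (-5.92)²) = √(49.5616 + 35.0464) = 9.20 km
P11: √((11.32)² + (12.22)²) = √(128.1424 + 149.3284) = 16.66 km
Sorted: P3 (7.31 km) < P10 (9.20 km) < P4 (9.38 km) < P7 (10.47 km) < P1 (10.91 km) < P8 (11.06 km) < …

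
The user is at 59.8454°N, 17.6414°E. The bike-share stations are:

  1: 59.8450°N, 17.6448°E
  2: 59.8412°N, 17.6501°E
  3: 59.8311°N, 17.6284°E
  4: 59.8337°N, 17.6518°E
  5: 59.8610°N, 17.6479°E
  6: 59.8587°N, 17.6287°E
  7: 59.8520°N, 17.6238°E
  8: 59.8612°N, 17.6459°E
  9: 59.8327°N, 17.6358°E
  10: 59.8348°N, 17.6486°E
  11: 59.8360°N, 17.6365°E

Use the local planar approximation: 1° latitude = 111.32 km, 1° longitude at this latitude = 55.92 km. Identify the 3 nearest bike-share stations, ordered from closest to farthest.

Distances from 59.8454°N, 17.6414°E:
1: 0.1953 km
2: 0.6747 km
3: 1.7500 km
4: 1.4264 km
5: 1.7742 km
6: 1.6421 km
7: 1.2282 km
8: 1.7768 km
9: 1.4480 km
10: 1.2468 km
11: 1.0817 km
Sorted: 1 (0.1953 km) < 2 (0.6747 km) < 11 (1.0817 km) < 7 (1.2282 km) < 10 (1.2468 km) < …

1, 2, 11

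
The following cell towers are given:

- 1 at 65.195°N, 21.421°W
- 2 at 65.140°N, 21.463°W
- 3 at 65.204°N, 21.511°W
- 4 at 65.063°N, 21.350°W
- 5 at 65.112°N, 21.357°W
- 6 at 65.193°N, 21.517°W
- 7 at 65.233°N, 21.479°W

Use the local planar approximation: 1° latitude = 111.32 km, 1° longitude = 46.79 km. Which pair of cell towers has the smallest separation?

3 and 6

Pairwise distances:
1–2: √((-0.055·111.32)² + (-0.042·46.79)²) = √(37.48623 + 3.86193) = 6.430 km
1–3: √((0.009·111.32)² + (-0.090·46.79)²) = √(1.00376 + 17.73336) = 4.329 km
1–4: √((-0.132·111.32)² + (0.071·46.79)²) = √(215.92069 + 11.03628) = 15.065 km
1–5: √((-0.083·111.32)² + (0.064·46.79)²) = √(85.36947 + 8.96739) = 9.713 km
1–6: √((-0.002·111.32)² + (-0.096·46.79)²) = √(0.04957 + 20.17663) = 4.497 km
1–7: √((0.038·111.32)² + (-0.058·46.79)²) = √(17.89425 + 7.36482) = 5.026 km
2–3: √((0.064·111.32)² + (-0.048·46.79)²) = √(50.75822 + 5.04416) = 7.470 km
2–4: √((-0.077·111.32)² + (0.113·46.79)²) = √(73.47301 + 27.95522) = 10.071 km
2–5: √((-0.028·111.32)² + (0.106·46.79)²) = √(9.71544 + 24.59902) = 5.858 km
2–6: √((0.053·111.32)² + (-0.054·46.79)²) = √(34.80953 + 6.38401) = 6.418 km
2–7: √((0.093·111.32)² + (-0.016·46.79)²) = √(107.17964 + 0.56046) = 10.380 km
3–4: √((-0.141·111.32)² + (0.161·46.79)²) = √(246.36818 + 56.74895) = 17.410 km
3–5: √((-0.092·111.32)² + (0.154·46.79)²) = √(104.88709 + 51.92154) = 12.522 km
3–6: √((-0.011·111.32)² + (-0.006·46.79)²) = √(1.49945 + 0.07881) = 1.256 km
3–7: √((0.029·111.32)² + (0.032·46.79)²) = √(10.42179 + 2.24185) = 3.559 km
4–5: √((0.049·111.32)² + (-0.007·46.79)²) = √(29.75353 + 0.10728) = 5.465 km
4–6: √((0.130·111.32)² + (-0.167·46.79)²) = √(209.42721 + 61.05750) = 16.446 km
4–7: √((0.170·111.32)² + (-0.129·46.79)²) = √(358.13292 + 36.43221) = 19.864 km
5–6: √((0.081·111.32)² + (-0.160·46.79)²) = √(81.30485 + 56.04618) = 11.720 km
5–7: √((0.121·111.32)² + (-0.122·46.79)²) = √(181.43336 + 32.58560) = 14.629 km
6–7: √((0.040·111.32)² + (0.038·46.79)²) = √(19.82743 + 3.16136) = 4.795 km
Closest pair: 3–6 at 1.256 km.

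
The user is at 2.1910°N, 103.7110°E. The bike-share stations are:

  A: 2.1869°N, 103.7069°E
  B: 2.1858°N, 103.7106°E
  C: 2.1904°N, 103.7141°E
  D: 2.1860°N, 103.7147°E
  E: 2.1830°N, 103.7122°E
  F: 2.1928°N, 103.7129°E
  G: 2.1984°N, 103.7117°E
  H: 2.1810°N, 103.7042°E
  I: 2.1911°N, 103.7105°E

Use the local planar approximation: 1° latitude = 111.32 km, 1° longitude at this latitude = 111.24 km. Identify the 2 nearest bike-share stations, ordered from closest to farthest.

Distances from 2.1910°N, 103.7110°E:
A: √((-0.0041·111.32)² + (-0.0041·111.24)²) = √(0.208312 + 0.208013) = 0.6452 km
B: √((-0.0052·111.32)² + (-0.0004·111.24)²) = √(0.335084 + 0.001980) = 0.5806 km
C: √((-0.0006·111.32)² + (0.0031·111.24)²) = √(0.004461 + 0.118917) = 0.3513 km
D: √((-0.0050·111.32)² + (0.0037·111.24)²) = √(0.309804 + 0.169405) = 0.6922 km
E: √((-0.0080·111.32)² + (0.0012·111.24)²) = √(0.793097 + 0.017819) = 0.9005 km
F: √((0.0018·111.32)² + (0.0019·111.24)²) = √(0.040151 + 0.044671) = 0.2912 km
G: √((0.0074·111.32)² + (0.0007·111.24)²) = √(0.678594 + 0.006063) = 0.8274 km
H: √((-0.0100·111.32)² + (-0.0068·111.24)²) = √(1.239214 + 0.572189) = 1.3459 km
I: √((0.0001·111.32)² + (-0.0005·111.24)²) = √(0.000124 + 0.003094) = 0.0567 km
Sorted: I (0.0567 km) < F (0.2912 km) < C (0.3513 km) < B (0.5806 km) < …

I, F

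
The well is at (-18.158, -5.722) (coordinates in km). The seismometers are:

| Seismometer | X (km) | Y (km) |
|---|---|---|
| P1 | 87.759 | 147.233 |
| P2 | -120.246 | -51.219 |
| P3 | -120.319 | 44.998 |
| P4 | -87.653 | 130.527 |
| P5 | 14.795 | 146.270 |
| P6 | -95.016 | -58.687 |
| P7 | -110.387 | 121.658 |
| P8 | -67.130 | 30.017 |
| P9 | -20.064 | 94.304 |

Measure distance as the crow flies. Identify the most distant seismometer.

Distances from (-18.158, -5.722):
P1: √((105.917)² + (152.955)²) = √(11218.41089 + 23395.23203) = 186.047 km
P2: √((-102.088)² + (-45.497)²) = √(10421.95974 + 2069.97701) = 111.767 km
P3: √((-102.161)² + (50.720)²) = √(10436.86992 + 2572.51840) = 114.059 km
P4: √((-69.495)² + (136.249)²) = √(4829.55503 + 18563.79000) = 152.949 km
P5: √((32.953)² + (151.992)²) = √(1085.90021 + 23101.56806) = 155.523 km
P6: √((-76.858)² + (-52.965)²) = √(5907.15216 + 2805.29122) = 93.340 km
P7: √((-92.229)² + (127.380)²) = √(8506.18844 + 16225.66440) = 157.264 km
P8: √((-48.972)² + (35.739)²) = √(2398.25678 + 1277.27612) = 60.626 km
P9: √((-1.906)² + (100.026)²) = √(3.63284 + 10005.20068) = 100.044 km
Maximum: P1 at 186.047 km.

P1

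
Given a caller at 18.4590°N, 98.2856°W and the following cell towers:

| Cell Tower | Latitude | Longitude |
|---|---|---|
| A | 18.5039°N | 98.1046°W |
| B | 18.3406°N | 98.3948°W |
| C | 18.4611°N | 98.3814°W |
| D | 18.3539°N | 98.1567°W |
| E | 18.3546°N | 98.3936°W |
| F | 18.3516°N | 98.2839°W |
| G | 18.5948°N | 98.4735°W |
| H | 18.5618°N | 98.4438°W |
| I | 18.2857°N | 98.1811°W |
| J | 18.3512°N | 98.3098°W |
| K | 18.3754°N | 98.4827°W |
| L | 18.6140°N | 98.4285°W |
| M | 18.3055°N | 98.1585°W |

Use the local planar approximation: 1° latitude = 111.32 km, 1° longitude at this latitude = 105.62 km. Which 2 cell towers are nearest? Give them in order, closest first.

C, F

Distances from 18.4590°N, 98.2856°W:
A: 19.7598 km
B: 17.5142 km
C: 10.1211 km
D: 17.9509 km
E: 16.2845 km
F: 11.9571 km
G: 24.9478 km
H: 20.2522 km
I: 22.2260 km
J: 12.2695 km
K: 22.8032 km
L: 22.9243 km
M: 21.7301 km
Sorted: C (10.1211 km) < F (11.9571 km) < J (12.2695 km) < E (16.2845 km) < …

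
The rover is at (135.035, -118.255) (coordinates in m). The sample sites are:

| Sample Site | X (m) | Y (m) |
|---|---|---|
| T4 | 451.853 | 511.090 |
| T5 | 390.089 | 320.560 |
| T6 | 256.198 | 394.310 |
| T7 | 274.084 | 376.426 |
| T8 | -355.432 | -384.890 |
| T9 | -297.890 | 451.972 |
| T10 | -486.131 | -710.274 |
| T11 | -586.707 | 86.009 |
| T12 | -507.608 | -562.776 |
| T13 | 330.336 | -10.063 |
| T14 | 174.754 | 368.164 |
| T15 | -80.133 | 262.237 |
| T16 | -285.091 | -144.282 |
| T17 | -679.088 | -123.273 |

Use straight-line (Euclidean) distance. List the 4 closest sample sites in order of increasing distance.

T13, T16, T15, T14

Distances from (135.035, -118.255):
T4: √((316.818)² + (629.345)²) = √(100373.64512 + 396075.12903) = 704.591 m
T5: √((255.054)² + (438.815)²) = √(65052.54292 + 192558.60422) = 507.554 m
T6: √((121.163)² + (512.565)²) = √(14680.47257 + 262722.87923) = 526.691 m
T7: √((139.049)² + (494.681)²) = √(19334.62440 + 244709.29176) = 513.852 m
T8: √((-490.467)² + (-266.635)²) = √(240557.87809 + 71094.22322) = 558.258 m
T9: √((-432.925)² + (570.227)²) = √(187424.05562 + 325158.83153) = 715.949 m
T10: √((-621.166)² + (-592.019)²) = √(385847.19956 + 350486.49636) = 858.099 m
T11: √((-721.742)² + (204.264)²) = √(520911.51456 + 41723.78170) = 750.090 m
T12: √((-642.643)² + (-444.521)²) = √(412990.02545 + 197598.91944) = 781.402 m
T13: √((195.301)² + (108.192)²) = √(38142.48060 + 11705.50886) = 223.267 m
T14: √((39.719)² + (486.419)²) = √(1577.59896 + 236603.44356) = 488.038 m
T15: √((-215.168)² + (380.492)²) = √(46297.26822 + 144774.16206) = 437.117 m
T16: √((-420.126)² + (-26.027)²) = √(176505.85588 + 677.40473) = 420.931 m
T17: √((-814.123)² + (-5.018)²) = √(662796.25913 + 25.18032) = 814.138 m
Sorted: T13 (223.267 m) < T16 (420.931 m) < T15 (437.117 m) < T14 (488.038 m) < T5 (507.554 m) < T7 (513.852 m) < …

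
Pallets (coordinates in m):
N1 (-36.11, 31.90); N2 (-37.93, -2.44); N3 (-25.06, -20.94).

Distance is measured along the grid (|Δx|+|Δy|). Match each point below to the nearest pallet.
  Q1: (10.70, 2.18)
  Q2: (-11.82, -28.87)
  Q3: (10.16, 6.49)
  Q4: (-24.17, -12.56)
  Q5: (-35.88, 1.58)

Q1→N2; Q2→N3; Q3→N2; Q4→N3; Q5→N2

Q1 at (10.70, 2.18):
  N1: |-46.81| + |29.72| = 46.81 + 29.72 = 76.53 m
  N2: |-48.63| + |-4.62| = 48.63 + 4.62 = 53.25 m
  N3: |-35.76| + |-23.12| = 35.76 + 23.12 = 58.88 m
  → nearest: N2 (53.25 m)
Q2 at (-11.82, -28.87):
  N1: |-24.29| + |60.77| = 24.29 + 60.77 = 85.06 m
  N2: |-26.11| + |26.43| = 26.11 + 26.43 = 52.54 m
  N3: |-13.24| + |7.93| = 13.24 + 7.93 = 21.17 m
  → nearest: N3 (21.17 m)
Q3 at (10.16, 6.49):
  N1: |-46.27| + |25.41| = 46.27 + 25.41 = 71.68 m
  N2: |-48.09| + |-8.93| = 48.09 + 8.93 = 57.02 m
  N3: |-35.22| + |-27.43| = 35.22 + 27.43 = 62.65 m
  → nearest: N2 (57.02 m)
Q4 at (-24.17, -12.56):
  N1: |-11.94| + |44.46| = 11.94 + 44.46 = 56.40 m
  N2: |-13.76| + |10.12| = 13.76 + 10.12 = 23.88 m
  N3: |-0.89| + |-8.38| = 0.89 + 8.38 = 9.27 m
  → nearest: N3 (9.27 m)
Q5 at (-35.88, 1.58):
  N1: |-0.23| + |30.32| = 0.23 + 30.32 = 30.55 m
  N2: |-2.05| + |-4.02| = 2.05 + 4.02 = 6.07 m
  N3: |10.82| + |-22.52| = 10.82 + 22.52 = 33.34 m
  → nearest: N2 (6.07 m)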